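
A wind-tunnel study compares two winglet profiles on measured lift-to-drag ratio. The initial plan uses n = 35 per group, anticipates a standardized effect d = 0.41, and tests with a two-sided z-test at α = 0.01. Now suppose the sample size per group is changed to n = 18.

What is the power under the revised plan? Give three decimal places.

Power ≈ 0.089

With n = 18 per group: δ = d·√(n/2) = 0.41 × √(18/2) = 1.2300. Critical value z_{0.005} = 2.576.
Revised power = Φ(δ − 2.576) + Φ(−δ − 2.576) = Φ(-1.346) + Φ(-3.806) = 0.0892 + 0.0001 = 0.0892.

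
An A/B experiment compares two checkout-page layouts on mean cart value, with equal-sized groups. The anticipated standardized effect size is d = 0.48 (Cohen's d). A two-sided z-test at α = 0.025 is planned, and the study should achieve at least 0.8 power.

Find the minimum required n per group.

n = 83 per group

For power 0.8 need Φ(δ − z_{0.0125}) = 0.8, so δ = z_{0.0125} + z_{0.20} = 2.241 + 0.842 = 3.083.
(The Φ(−δ − z_{α/2}) term is vanishingly small for δ > 0 and is dropped in the standard sample-size formula.)
δ = d·√(n/2) ⇒ n = 2(δ/d)² = 2 × (3.083 / 0.48)² = 82.51.
Round up to the next whole unit.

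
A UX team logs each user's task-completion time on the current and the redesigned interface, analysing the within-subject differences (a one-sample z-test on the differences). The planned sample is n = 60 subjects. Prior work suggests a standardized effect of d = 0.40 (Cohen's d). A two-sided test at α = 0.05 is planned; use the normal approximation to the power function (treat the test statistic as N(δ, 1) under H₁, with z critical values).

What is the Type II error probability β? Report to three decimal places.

β ≈ 0.127

Noncentrality parameter: δ = d·√n = 0.40 × √60 = 3.0984
Two-sided α = 0.05 → critical value z_{0.025} = 1.960.
Power = Φ(δ − 1.960) + Φ(−δ − 1.960) = Φ(1.138) + Φ(-5.058) = 0.8725 + 0.0000 = 0.8725.
Type II error: β = 1 − power = 1 − 0.8725 = 0.1275.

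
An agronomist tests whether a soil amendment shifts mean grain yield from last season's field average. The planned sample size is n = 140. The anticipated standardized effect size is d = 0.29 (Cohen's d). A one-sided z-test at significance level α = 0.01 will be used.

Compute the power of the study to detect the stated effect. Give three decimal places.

Noncentrality parameter: δ = d·√n = 0.29 × √140 = 3.4313
One-sided α = 0.01 → critical value z_{0.01} = 2.326.
Power = P(Z > 2.326 − δ) = Φ(1.105) = 0.8654.

Power ≈ 0.865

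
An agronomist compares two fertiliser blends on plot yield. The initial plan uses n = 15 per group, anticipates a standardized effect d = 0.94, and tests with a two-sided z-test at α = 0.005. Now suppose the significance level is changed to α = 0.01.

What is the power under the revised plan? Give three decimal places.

Power ≈ 0.499

δ = d·√(n/2) = 0.94 × √(15/2) = 2.5743 (unchanged). New critical value: z_{0.005} = 2.576.
Revised power = Φ(δ − 2.576) + Φ(−δ − 2.576) = Φ(-0.002) + Φ(-5.150) = 0.4994 + 0.0000 = 0.4994.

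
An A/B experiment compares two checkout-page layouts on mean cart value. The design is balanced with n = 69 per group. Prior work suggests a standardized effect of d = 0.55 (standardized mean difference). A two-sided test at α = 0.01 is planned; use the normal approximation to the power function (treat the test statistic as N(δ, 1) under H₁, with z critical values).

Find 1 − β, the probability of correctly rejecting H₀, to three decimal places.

Power ≈ 0.744

Noncentrality parameter: δ = d·√(n/2) = 0.55 × √(69/2) = 3.2305
Critical value for a two-sided test at α = 0.01: z_{α/2} = 2.576.
Power = Φ(δ − 2.576) + Φ(−δ − 2.576) = Φ(0.655) + Φ(-5.806) = 0.7437 + 0.0000 = 0.7437.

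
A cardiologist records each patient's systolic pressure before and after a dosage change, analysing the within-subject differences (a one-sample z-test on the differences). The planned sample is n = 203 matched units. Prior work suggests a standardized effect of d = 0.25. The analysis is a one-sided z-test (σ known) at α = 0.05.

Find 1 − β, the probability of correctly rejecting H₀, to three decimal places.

Power ≈ 0.972

Noncentrality parameter: λ = d·√n = 0.25 × √203 = 3.5620
Critical value for a one-sided test at α = 0.05: z_α = 1.645.
Power = Φ(λ − 1.645) = Φ(1.917) = 0.9724.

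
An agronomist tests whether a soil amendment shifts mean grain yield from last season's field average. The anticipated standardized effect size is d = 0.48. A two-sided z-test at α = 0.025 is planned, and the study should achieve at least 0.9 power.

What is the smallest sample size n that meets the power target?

n = 54

Set Φ(δ − 2.241) = 0.9; then δ − 2.241 = Φ⁻¹(0.9) = 1.282, giving δ = 3.523.
(For δ > 0 the lower-tail rejection region contributes negligibly to power, so the one-term inversion is standard.)
δ = d·√n ⇒ n = (δ/d)² = (3.523 / 0.48)² = 53.87.
Rounding up, n = 54.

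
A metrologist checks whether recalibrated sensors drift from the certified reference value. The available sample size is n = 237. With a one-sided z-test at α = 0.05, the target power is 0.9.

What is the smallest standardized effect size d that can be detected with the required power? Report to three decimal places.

d ≈ 0.190

Need Φ(δ − 1.645) = 0.9, so δ = 1.645 + 1.282 = 2.926.
δ = d·√n ⇒ d = δ/√n = 2.926/√237 = 0.1901.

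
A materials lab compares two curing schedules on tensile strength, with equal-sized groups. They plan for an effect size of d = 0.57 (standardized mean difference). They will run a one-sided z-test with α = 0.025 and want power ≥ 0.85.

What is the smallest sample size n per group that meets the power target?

Set Φ(δ − 1.960) = 0.85; then δ − 1.960 = Φ⁻¹(0.85) = 1.036, giving δ = 2.996.
δ = d·√(n/2) ⇒ n = 2(δ/d)² = 2 × (2.996 / 0.57)² = 55.27.
Round up to the next whole unit.

n = 56 per group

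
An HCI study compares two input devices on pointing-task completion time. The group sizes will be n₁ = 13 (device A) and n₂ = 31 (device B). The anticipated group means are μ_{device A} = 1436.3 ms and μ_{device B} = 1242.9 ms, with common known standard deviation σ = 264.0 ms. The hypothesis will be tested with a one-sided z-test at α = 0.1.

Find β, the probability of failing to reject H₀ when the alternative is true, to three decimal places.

Standardized effect: d = |μ_{device A} − μ_{device B}| / σ = |1436.3 − 1242.9| / 264.0 = 0.7326
Noncentrality parameter: δ = d / √(1/n₁ + 1/n₂) = 0.7326 / √(1/13 + 1/31) = 2.2171
One-sided α = 0.1 → critical value z_{0.1} = 1.282.
Power = Φ(δ − 1.282) = Φ(0.936) = 0.8252.
Type II error: β = 1 − power = 1 − 0.8252 = 0.1748.

β ≈ 0.175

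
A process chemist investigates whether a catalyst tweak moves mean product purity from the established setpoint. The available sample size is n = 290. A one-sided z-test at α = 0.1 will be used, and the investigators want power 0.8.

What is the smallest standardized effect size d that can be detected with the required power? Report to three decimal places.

d ≈ 0.125

Need Φ(δ − 1.282) = 0.8, so δ = 1.282 + 0.842 = 2.123.
δ = d·√n ⇒ d = δ/√n = 2.123/√290 = 0.1247.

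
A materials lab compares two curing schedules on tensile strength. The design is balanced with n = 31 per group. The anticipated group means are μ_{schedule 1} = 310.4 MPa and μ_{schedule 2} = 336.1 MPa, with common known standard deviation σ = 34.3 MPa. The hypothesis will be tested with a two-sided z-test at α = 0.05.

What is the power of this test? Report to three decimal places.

Standardized effect: d = |μ_{schedule 1} − μ_{schedule 2}| / σ = |310.4 − 336.1| / 34.3 = 0.7493
Noncentrality parameter: δ = d·√(n/2) = 0.7493 × √(31/2) = 2.9499
Two-sided α = 0.05 → critical value z_{0.025} = 1.960.
Power = Φ(δ − 1.960) + Φ(−δ − 1.960) = Φ(0.990) + Φ(-4.910) = 0.8389 + 0.0000 = 0.8389.

Power ≈ 0.839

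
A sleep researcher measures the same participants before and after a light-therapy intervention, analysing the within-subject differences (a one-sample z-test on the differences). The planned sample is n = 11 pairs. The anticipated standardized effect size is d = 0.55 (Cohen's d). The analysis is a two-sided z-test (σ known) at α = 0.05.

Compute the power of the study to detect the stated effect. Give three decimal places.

Noncentrality parameter: δ = d·√n = 0.55 × √11 = 1.8241
Critical value for a two-sided test at α = 0.05: z_{α/2} = 1.960.
Power = Φ(δ − 1.960) + Φ(−δ − 1.960) = Φ(-0.136) + Φ(-3.784) = 0.4460 + 0.0001 = 0.4461.

Power ≈ 0.446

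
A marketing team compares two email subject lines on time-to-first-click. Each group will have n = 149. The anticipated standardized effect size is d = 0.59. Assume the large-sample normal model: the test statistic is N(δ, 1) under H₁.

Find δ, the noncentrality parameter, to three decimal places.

δ ≈ 5.092

The noncentrality parameter scales effect size by the design's sample-size factor: δ = d·√(n/2) = 0.59 × √(149/2) = 5.0925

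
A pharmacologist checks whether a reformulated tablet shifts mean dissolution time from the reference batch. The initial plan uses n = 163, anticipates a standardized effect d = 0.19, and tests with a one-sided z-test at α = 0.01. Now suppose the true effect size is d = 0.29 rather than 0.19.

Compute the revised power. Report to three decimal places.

Power ≈ 0.916

With d = 0.29: δ = d·√n = 0.29 × √163 = 3.7025. Critical value z_{0.01} = 2.326.
Revised power = P(Z > 2.326 − δ) = Φ(1.376) = 0.9156.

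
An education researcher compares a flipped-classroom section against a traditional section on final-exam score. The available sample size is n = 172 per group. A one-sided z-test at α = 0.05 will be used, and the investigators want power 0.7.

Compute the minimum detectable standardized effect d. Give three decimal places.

d ≈ 0.234

Need Φ(δ − 1.645) = 0.7, so δ = 1.645 + 0.524 = 2.169.
δ = d·√(n/2) ⇒ d = δ/√(n/2) = 2.169/√(172/2) = 0.2339.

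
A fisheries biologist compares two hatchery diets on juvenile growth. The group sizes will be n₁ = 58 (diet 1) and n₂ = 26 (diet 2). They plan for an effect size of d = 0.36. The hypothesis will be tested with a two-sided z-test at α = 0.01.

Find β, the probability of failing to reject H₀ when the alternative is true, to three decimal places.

β ≈ 0.853

Noncentrality parameter: δ = d / √(1/n₁ + 1/n₂) = 0.36 / √(1/58 + 1/26) = 1.5253
Two-sided α = 0.01 → critical value z_{0.005} = 2.576.
Power = Φ(δ − 2.576) + Φ(−δ − 2.576) = Φ(-1.051) + Φ(-4.101) = 0.1467 + 0.0000 = 0.1468.
Type II error: β = 1 − power = 1 − 0.1468 = 0.8532.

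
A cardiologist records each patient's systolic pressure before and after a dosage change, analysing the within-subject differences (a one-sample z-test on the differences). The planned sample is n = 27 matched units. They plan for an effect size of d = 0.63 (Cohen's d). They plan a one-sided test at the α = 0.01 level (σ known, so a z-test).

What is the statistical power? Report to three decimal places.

Power ≈ 0.828

Noncentrality parameter: δ = d·√n = 0.63 × √27 = 3.2736
One-sided α = 0.01 → critical value z_{0.01} = 2.326.
Power = P(Z > 2.326 − δ) = Φ(0.947) = 0.8282.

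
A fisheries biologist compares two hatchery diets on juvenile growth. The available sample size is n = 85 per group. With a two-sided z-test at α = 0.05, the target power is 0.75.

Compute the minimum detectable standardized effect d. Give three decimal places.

Required noncentrality: δ = z_{0.025} + z_{0.25} = 1.960 + 0.674 = 2.634.
(Lower-tail contribution to power is negligible for δ > 0.)
δ = d·√(n/2) ⇒ d = δ/√(n/2) = 2.634/√(85/2) = 0.4041.

d ≈ 0.404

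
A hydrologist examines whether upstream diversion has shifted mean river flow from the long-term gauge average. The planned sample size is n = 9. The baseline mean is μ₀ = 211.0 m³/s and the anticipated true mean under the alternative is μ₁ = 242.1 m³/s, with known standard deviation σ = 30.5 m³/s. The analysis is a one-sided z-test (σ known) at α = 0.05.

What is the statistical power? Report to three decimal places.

Power ≈ 0.921

Standardized effect: d = |μ₁ − μ₀| / σ = |242.1 − 211.0| / 30.5 = 1.0197
Noncentrality parameter: δ = d·√n = 1.0197 × √9 = 3.0590
Critical value for a one-sided test at α = 0.05: z_α = 1.645.
Power = Φ(δ − 1.645) = Φ(1.414) = 0.9213.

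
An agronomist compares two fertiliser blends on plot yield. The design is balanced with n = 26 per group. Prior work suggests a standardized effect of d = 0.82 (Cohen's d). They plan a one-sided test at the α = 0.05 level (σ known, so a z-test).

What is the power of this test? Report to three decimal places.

Power ≈ 0.905

Noncentrality parameter: δ = d·√(n/2) = 0.82 × √(26/2) = 2.9566
One-sided α = 0.05 → critical value z_{0.05} = 1.645.
Power = Φ(δ − 1.645) = Φ(1.312) = 0.9052.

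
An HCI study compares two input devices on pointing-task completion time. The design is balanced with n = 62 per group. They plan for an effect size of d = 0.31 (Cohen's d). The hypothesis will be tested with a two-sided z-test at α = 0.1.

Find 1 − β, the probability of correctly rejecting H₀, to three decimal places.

Noncentrality parameter: λ = d·√(n/2) = 0.31 × √(62/2) = 1.7260
Critical value for a two-sided test at α = 0.1: z_{α/2} = 1.645.
Power = Φ(λ − 1.645) + Φ(−λ − 1.645) = Φ(0.081) + Φ(-3.371) = 0.5323 + 0.0004 = 0.5327.

Power ≈ 0.533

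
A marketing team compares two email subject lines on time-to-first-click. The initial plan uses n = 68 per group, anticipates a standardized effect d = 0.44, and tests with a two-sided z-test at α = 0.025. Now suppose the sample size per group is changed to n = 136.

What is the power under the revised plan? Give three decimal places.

Power ≈ 0.917

With n = 136 per group: δ = d·√(n/2) = 0.44 × √(136/2) = 3.6283. Critical value z_{0.0125} = 2.241.
Revised power = Φ(δ − 2.241) + Φ(−δ − 2.241) = Φ(1.387) + Φ(-5.870) = 0.9173 + 0.0000 = 0.9173.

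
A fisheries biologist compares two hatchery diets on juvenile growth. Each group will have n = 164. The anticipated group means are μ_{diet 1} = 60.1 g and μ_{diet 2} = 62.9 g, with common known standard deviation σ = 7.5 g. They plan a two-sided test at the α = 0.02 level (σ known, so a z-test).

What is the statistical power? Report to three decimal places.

Standardized effect: d = |μ_{diet 1} − μ_{diet 2}| / σ = |60.1 − 62.9| / 7.5 = 0.3733
Noncentrality parameter: δ = d·√(n/2) = 0.3733 × √(164/2) = 3.3807
Two-sided α = 0.02 → critical value z_{0.01} = 2.326.
Power = Φ(δ − 2.326) + Φ(−δ − 2.326) = Φ(1.054) + Φ(-5.707) = 0.8541 + 0.0000 = 0.8541.

Power ≈ 0.854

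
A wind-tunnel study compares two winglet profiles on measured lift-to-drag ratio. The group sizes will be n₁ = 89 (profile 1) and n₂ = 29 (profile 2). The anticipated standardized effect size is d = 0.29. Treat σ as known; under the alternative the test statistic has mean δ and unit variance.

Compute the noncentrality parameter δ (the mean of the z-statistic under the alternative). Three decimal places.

δ ≈ 1.356

The noncentrality parameter scales effect size by the design's sample-size factor: δ = d / √(1/n₁ + 1/n₂) = 0.29 / √(1/89 + 1/29) = 1.3563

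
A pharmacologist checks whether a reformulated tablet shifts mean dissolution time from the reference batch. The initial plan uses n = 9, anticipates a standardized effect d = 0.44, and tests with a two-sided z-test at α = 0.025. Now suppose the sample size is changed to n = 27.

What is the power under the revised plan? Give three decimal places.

With n = 27: δ = d·√n = 0.44 × √27 = 2.2863. Critical value z_{0.0125} = 2.241.
Revised power = Φ(δ − 2.241) + Φ(−δ − 2.241) = Φ(0.045) + Φ(-4.528) = 0.5179 + 0.0000 = 0.5179.

Power ≈ 0.518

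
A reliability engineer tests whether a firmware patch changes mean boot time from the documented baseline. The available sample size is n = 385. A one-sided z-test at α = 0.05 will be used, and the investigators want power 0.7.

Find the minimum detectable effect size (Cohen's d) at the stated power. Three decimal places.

Required noncentrality: δ = z_{0.05} + z_{0.30} = 1.645 + 0.524 = 2.169.
δ = d·√n ⇒ d = δ/√n = 2.169/√385 = 0.1106.

d ≈ 0.111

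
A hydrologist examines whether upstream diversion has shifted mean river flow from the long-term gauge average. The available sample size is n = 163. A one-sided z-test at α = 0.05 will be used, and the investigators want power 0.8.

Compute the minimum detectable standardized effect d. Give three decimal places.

d ≈ 0.195

Need Φ(δ − 1.645) = 0.8, so δ = 1.645 + 0.842 = 2.486.
δ = d·√n ⇒ d = δ/√n = 2.486/√163 = 0.1948.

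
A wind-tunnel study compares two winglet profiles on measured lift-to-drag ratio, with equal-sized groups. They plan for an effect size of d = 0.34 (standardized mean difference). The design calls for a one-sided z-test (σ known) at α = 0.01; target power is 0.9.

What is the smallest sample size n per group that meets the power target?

For power 0.9 need Φ(δ − z_{0.01}) = 0.9, so δ = z_{0.01} + z_{0.10} = 2.326 + 1.282 = 3.608.
δ = d·√(n/2) ⇒ n = 2(δ/d)² = 2 × (3.608 / 0.34)² = 225.21.
Rounding up, n = 226 per group.

n = 226 per group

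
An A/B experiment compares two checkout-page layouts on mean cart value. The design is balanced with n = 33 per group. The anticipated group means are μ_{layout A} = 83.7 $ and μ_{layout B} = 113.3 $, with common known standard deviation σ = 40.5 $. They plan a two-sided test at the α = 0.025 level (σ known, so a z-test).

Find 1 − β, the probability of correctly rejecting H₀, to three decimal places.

Power ≈ 0.767

Standardized effect: d = |μ_{layout A} − μ_{layout B}| / σ = |83.7 − 113.3| / 40.5 = 0.7309
Noncentrality parameter: δ = d·√(n/2) = 0.7309 × √(33/2) = 2.9688
Two-sided α = 0.025 → critical value z_{0.0125} = 2.241.
Power = Φ(δ − 2.241) + Φ(−δ − 2.241) = Φ(0.727) + Φ(-5.210) = 0.7665 + 0.0000 = 0.7665.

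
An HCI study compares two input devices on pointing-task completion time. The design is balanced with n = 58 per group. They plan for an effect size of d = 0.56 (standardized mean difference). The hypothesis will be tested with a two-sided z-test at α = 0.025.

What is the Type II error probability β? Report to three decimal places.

β ≈ 0.219

Noncentrality parameter: δ = d·√(n/2) = 0.56 × √(58/2) = 3.0157
Two-sided α = 0.025 → critical value z_{0.0125} = 2.241.
Power = Φ(δ − 2.241) + Φ(−δ − 2.241) = Φ(0.774) + Φ(-5.257) = 0.7806 + 0.0000 = 0.7806.
Type II error: β = 1 − power = 1 − 0.7806 = 0.2194.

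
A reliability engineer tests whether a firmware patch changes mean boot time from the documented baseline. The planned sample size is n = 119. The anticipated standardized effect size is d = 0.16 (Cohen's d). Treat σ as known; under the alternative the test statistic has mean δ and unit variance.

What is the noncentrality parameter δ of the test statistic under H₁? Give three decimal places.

δ = d·√n = 0.16 × √119 = 1.7454

δ ≈ 1.745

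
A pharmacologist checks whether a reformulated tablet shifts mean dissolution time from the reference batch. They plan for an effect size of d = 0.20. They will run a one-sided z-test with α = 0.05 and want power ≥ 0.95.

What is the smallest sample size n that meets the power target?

Set Φ(δ − 1.645) = 0.95; then δ − 1.645 = Φ⁻¹(0.95) = 1.645, giving δ = 3.290.
δ = d·√n ⇒ n = (δ/d)² = (3.290 / 0.20)² = 270.55.
Round up to the next whole unit.

n = 271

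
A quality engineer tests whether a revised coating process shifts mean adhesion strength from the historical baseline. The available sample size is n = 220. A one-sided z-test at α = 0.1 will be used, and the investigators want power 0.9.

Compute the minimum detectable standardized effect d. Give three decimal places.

d ≈ 0.173

Need Φ(δ − 1.282) = 0.9, so δ = 1.282 + 1.282 = 2.563.
δ = d·√n ⇒ d = δ/√n = 2.563/√220 = 0.1728.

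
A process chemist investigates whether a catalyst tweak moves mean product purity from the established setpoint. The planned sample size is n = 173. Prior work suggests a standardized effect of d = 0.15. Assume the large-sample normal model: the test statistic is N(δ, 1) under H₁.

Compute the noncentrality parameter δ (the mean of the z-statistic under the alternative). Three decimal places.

δ ≈ 1.973

δ = d·√n = 0.15 × √173 = 1.9729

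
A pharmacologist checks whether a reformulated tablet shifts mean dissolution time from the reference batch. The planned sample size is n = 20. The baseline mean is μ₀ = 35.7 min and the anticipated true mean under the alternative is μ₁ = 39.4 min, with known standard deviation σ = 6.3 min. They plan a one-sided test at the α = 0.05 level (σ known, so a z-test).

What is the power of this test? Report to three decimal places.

Power ≈ 0.837

Standardized effect: d = |μ₁ − μ₀| / σ = |39.4 − 35.7| / 6.3 = 0.5873
Noncentrality parameter: δ = d·√n = 0.5873 × √20 = 2.6265
One-sided α = 0.05 → critical value z_{0.05} = 1.645.
Power = P(Z > 1.645 − δ) = Φ(0.982) = 0.8369.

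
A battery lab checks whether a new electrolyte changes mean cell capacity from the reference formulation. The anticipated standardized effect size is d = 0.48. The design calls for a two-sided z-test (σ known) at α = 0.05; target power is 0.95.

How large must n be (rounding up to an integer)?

Set Φ(δ − 1.960) = 0.95; then δ − 1.960 = Φ⁻¹(0.95) = 1.645, giving δ = 3.605.
(Ignoring the negligible lower-tail rejection probability gives the usual closed-form inversion.)
δ = d·√n ⇒ n = (δ/d)² = (3.605 / 0.48)² = 56.40.
Round up to the next whole unit.

n = 57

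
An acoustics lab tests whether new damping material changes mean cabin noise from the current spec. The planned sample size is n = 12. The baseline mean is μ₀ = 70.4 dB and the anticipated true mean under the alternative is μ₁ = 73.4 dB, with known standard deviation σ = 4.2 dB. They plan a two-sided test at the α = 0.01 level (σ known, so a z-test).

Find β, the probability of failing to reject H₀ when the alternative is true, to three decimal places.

Standardized effect: d = |μ₁ − μ₀| / σ = |73.4 − 70.4| / 4.2 = 0.7143
Noncentrality parameter: δ = d·√n = 0.7143 × √12 = 2.4744
Critical value for a two-sided test at α = 0.01: z_{α/2} = 2.576.
Power = Φ(δ − 2.576) + Φ(−δ − 2.576) = Φ(-0.101) + Φ(-5.050) = 0.4596 + 0.0000 = 0.4596.
Type II error: β = 1 − power = 1 − 0.4596 = 0.5404.

β ≈ 0.540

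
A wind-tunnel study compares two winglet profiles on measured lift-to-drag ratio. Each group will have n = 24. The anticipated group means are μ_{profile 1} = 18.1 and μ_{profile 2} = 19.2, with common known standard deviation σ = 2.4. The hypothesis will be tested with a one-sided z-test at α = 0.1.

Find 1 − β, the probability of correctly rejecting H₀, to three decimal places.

Power ≈ 0.620

Standardized effect: d = |μ_{profile 1} − μ_{profile 2}| / σ = |18.1 − 19.2| / 2.4 = 0.4583
Noncentrality parameter: δ = d·√(n/2) = 0.4583 × √(24/2) = 1.5877
Critical value for a one-sided test at α = 0.1: z_α = 1.282.
Power = Φ(δ − 1.282) = Φ(0.306) = 0.6203.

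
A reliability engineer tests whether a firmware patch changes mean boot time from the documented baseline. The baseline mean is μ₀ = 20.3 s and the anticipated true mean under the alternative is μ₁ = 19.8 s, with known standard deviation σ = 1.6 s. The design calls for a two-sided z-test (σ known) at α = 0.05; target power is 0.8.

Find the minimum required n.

Standardized effect: d = |μ₁ − μ₀| / σ = |19.8 − 20.3| / 1.6 = 0.3125
For power 0.8 need Φ(δ − z_{0.025}) = 0.8, so δ = z_{0.025} + z_{0.20} = 1.960 + 0.842 = 2.802.
(For δ > 0 the lower-tail rejection region contributes negligibly to power, so the one-term inversion is standard.)
δ = d·√n ⇒ n = (δ/d)² = (2.802 / 0.3125)² = 80.37.
Rounding up, n = 81.

n = 81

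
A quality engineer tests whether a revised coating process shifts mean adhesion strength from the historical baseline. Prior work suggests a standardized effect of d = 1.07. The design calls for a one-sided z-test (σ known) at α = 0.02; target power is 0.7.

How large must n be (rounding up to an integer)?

n = 6

Set Φ(δ − 2.054) = 0.7; then δ − 2.054 = Φ⁻¹(0.7) = 0.524, giving δ = 2.578.
δ = d·√n ⇒ n = (δ/d)² = (2.578 / 1.07)² = 5.81.
Rounding up, n = 6.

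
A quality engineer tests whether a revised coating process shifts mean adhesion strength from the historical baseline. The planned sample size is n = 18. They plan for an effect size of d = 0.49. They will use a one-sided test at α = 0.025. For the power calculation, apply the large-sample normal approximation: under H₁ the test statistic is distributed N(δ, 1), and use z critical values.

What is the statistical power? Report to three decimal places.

Power ≈ 0.547

Noncentrality parameter: δ = d·√n = 0.49 × √18 = 2.0789
Critical value for a one-sided test at α = 0.025: z_α = 1.960.
Power = Φ(δ − 1.960) = Φ(0.119) = 0.5473.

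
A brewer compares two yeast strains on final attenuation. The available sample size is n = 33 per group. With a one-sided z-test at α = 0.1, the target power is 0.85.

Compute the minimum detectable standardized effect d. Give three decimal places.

d ≈ 0.571

Need Φ(δ − 1.282) = 0.85, so δ = 1.282 + 1.036 = 2.318.
δ = d·√(n/2) ⇒ d = δ/√(n/2) = 2.318/√(33/2) = 0.5706.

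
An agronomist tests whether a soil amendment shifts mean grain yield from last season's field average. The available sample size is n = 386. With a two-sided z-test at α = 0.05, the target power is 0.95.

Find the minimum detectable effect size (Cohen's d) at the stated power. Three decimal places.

Required noncentrality: δ = z_{0.025} + z_{0.05} = 1.960 + 1.645 = 3.605.
(The second rejection-region term Φ(−δ − z_{α/2}) is negligible and dropped.)
δ = d·√n ⇒ d = δ/√n = 3.605/√386 = 0.1835.

d ≈ 0.183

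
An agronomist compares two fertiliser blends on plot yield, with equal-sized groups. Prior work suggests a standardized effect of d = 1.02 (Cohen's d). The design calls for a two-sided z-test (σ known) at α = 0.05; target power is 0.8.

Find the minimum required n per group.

For power 0.8 need Φ(δ − z_{0.025}) = 0.8, so δ = z_{0.025} + z_{0.20} = 1.960 + 0.842 = 2.802.
(Ignoring the negligible lower-tail rejection probability gives the usual closed-form inversion.)
δ = d·√(n/2) ⇒ n = 2(δ/d)² = 2 × (2.802 / 1.02)² = 15.09.
Round up to the next whole unit.

n = 16 per group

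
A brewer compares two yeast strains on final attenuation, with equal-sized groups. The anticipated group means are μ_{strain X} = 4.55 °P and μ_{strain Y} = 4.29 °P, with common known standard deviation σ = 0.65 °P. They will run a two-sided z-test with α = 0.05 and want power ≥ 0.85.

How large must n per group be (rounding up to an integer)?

n = 113 per group

Standardized effect: d = |μ_{strain X} − μ_{strain Y}| / σ = |4.55 − 4.29| / 0.65 = 0.4000
For power 0.85 need Φ(δ − z_{0.025}) = 0.85, so δ = z_{0.025} + z_{0.15} = 1.960 + 1.036 = 2.996.
(For δ > 0 the lower-tail rejection region contributes negligibly to power, so the one-term inversion is standard.)
δ = d·√(n/2) ⇒ n = 2(δ/d)² = 2 × (2.996 / 0.4000)² = 112.23.
Round up to the next whole unit.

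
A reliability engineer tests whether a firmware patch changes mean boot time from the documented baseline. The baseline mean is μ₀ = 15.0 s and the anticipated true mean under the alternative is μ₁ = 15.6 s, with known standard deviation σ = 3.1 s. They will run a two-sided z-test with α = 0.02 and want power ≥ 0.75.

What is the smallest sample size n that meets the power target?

Standardized effect: d = |μ₁ − μ₀| / σ = |15.6 − 15.0| / 3.1 = 0.1935
For power 0.75 need Φ(δ − z_{0.01}) = 0.75, so δ = z_{0.01} + z_{0.25} = 2.326 + 0.674 = 3.001.
(For δ > 0 the lower-tail rejection region contributes negligibly to power, so the one-term inversion is standard.)
δ = d·√n ⇒ n = (δ/d)² = (3.001 / 0.1935)² = 240.38.
Round up to the next whole unit.

n = 241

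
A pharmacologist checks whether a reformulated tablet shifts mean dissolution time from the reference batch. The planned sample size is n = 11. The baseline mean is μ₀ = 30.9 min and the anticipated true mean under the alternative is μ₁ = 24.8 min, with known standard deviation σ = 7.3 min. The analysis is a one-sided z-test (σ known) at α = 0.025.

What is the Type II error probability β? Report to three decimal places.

Standardized effect: d = |μ₁ − μ₀| / σ = |24.8 − 30.9| / 7.3 = 0.8356
Noncentrality parameter: δ = d·√n = 0.8356 × √11 = 2.7714
Critical value for a one-sided test at α = 0.025: z_α = 1.960.
Power = P(Z > 1.960 − δ) = Φ(0.811) = 0.7914.
Type II error: β = 1 − power = 1 − 0.7914 = 0.2086.

β ≈ 0.209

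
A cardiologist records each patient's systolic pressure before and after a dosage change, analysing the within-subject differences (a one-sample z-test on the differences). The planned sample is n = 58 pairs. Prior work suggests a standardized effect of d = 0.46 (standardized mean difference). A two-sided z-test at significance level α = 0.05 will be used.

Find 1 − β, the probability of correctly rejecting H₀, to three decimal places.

Power ≈ 0.939

Noncentrality parameter: δ = d·√n = 0.46 × √58 = 3.5033
Critical value for a two-sided test at α = 0.05: z_{α/2} = 1.960.
Power = Φ(δ − 1.960) + Φ(−δ − 1.960) = Φ(1.543) + Φ(-5.463) = 0.9386 + 0.0000 = 0.9386.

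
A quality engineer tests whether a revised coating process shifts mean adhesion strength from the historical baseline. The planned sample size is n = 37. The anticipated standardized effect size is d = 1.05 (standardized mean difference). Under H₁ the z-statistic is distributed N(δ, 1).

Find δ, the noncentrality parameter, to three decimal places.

δ ≈ 6.387

δ = d·√n = 1.05 × √37 = 6.3869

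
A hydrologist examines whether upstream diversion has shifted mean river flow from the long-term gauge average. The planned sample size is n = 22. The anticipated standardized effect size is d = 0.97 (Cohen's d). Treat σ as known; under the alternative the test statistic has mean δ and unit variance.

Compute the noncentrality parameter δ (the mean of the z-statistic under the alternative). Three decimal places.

δ ≈ 4.550

δ = d·√n = 0.97 × √22 = 4.5497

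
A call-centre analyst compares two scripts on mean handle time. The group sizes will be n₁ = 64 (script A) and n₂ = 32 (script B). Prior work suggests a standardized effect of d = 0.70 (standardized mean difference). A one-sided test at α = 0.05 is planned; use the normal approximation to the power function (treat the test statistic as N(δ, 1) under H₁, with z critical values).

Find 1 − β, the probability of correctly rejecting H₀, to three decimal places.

Power ≈ 0.944

Noncentrality parameter: δ = d / √(1/n₁ + 1/n₂) = 0.70 / √(1/64 + 1/32) = 3.2332
Critical value for a one-sided test at α = 0.05: z_α = 1.645.
Power = Φ(δ − 1.645) = Φ(1.588) = 0.9439.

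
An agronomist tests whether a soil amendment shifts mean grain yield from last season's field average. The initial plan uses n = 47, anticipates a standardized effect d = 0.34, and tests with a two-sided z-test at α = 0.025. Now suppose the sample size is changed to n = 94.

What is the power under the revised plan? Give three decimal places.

With n = 94: δ = d·√n = 0.34 × √94 = 3.2964. Critical value z_{0.0125} = 2.241.
Revised power = Φ(δ − 2.241) + Φ(−δ − 2.241) = Φ(1.055) + Φ(-5.538) = 0.8543 + 0.0000 = 0.8543.

Power ≈ 0.854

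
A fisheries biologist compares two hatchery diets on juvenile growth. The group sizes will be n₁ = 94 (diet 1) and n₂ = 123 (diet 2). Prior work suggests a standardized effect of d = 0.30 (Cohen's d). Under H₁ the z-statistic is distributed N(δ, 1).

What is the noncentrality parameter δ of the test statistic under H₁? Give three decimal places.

The noncentrality parameter scales effect size by the design's sample-size factor: δ = d / √(1/n₁ + 1/n₂) = 0.30 / √(1/94 + 1/123) = 2.1898

δ ≈ 2.190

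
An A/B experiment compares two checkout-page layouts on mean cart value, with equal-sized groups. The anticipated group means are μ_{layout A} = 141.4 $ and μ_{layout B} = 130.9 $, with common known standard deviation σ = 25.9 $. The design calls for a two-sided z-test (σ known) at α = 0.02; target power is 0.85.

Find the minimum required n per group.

Standardized effect: d = |μ_{layout A} − μ_{layout B}| / σ = |141.4 − 130.9| / 25.9 = 0.4054
For power 0.85 need Φ(δ − z_{0.01}) = 0.85, so δ = z_{0.01} + z_{0.15} = 2.326 + 1.036 = 3.363.
(Ignoring the negligible lower-tail rejection probability gives the usual closed-form inversion.)
δ = d·√(n/2) ⇒ n = 2(δ/d)² = 2 × (3.363 / 0.4054)² = 137.61.
Round up to the next whole unit.

n = 138 per group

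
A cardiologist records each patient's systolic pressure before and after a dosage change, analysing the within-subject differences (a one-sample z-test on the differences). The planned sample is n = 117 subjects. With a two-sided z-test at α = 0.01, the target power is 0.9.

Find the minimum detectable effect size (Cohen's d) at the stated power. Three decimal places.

Required noncentrality: δ = z_{0.005} + z_{0.10} = 2.576 + 1.282 = 3.857.
(Lower-tail contribution to power is negligible for δ > 0.)
δ = d·√n ⇒ d = δ/√n = 3.857/√117 = 0.3566.

d ≈ 0.357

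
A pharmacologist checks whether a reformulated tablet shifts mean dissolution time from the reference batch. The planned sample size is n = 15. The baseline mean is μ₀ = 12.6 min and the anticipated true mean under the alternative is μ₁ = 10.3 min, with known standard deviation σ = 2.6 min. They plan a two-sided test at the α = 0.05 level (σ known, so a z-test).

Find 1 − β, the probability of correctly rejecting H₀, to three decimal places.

Standardized effect: d = |μ₁ − μ₀| / σ = |10.3 − 12.6| / 2.6 = 0.8846
Noncentrality parameter: δ = d·√n = 0.8846 × √15 = 3.4261
Two-sided α = 0.05 → critical value z_{0.025} = 1.960.
Power = Φ(δ − 1.960) + Φ(−δ − 1.960) = Φ(1.466) + Φ(-5.386) = 0.9287 + 0.0000 = 0.9287.

Power ≈ 0.929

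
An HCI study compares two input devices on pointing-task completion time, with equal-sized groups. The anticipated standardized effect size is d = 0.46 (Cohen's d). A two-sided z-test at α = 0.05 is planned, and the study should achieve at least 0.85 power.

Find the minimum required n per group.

For power 0.85 need Φ(δ − z_{0.025}) = 0.85, so δ = z_{0.025} + z_{0.15} = 1.960 + 1.036 = 2.996.
(Ignoring the negligible lower-tail rejection probability gives the usual closed-form inversion.)
δ = d·√(n/2) ⇒ n = 2(δ/d)² = 2 × (2.996 / 0.46)² = 84.86.
Round up to the next whole unit.

n = 85 per group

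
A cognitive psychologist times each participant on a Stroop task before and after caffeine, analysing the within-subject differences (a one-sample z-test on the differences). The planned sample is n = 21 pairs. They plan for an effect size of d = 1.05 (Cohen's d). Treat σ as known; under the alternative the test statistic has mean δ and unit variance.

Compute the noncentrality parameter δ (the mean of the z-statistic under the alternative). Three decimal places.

δ ≈ 4.812

The noncentrality parameter scales effect size by the design's sample-size factor: δ = d·√n = 1.05 × √21 = 4.8117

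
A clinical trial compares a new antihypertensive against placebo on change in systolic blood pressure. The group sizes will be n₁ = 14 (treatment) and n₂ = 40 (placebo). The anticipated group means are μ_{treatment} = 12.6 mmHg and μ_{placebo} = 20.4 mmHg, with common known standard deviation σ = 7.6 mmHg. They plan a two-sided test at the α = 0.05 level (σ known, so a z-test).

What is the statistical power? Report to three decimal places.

Standardized effect: d = |μ_{treatment} − μ_{placebo}| / σ = |12.6 − 20.4| / 7.6 = 1.0263
Noncentrality parameter: δ = d / √(1/n₁ + 1/n₂) = 1.0263 / √(1/14 + 1/40) = 3.3051
Two-sided α = 0.05 → critical value z_{0.025} = 1.960.
Power = Φ(δ − 1.960) + Φ(−δ − 1.960) = Φ(1.345) + Φ(-5.265) = 0.9107 + 0.0000 = 0.9107.

Power ≈ 0.911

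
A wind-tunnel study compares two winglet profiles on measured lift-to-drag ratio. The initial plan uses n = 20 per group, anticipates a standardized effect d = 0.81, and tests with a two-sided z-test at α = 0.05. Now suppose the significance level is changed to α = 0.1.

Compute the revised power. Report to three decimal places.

Power ≈ 0.820

δ = d·√(n/2) = 0.81 × √(20/2) = 2.5614 (unchanged). New critical value: z_{0.05} = 1.645.
Revised power = Φ(δ − 1.645) + Φ(−δ − 1.645) = Φ(0.917) + Φ(-4.206) = 0.8203 + 0.0000 = 0.8203.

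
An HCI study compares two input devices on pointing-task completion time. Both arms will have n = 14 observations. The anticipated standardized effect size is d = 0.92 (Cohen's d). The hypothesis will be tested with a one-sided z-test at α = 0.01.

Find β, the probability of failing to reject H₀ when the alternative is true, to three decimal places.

Noncentrality parameter: δ = d·√(n/2) = 0.92 × √(14/2) = 2.4341
Critical value for a one-sided test at α = 0.01: z_α = 2.326.
Power = P(Z > 2.326 − δ) = Φ(0.108) = 0.5429.
Type II error: β = 1 − power = 1 − 0.5429 = 0.4571.

β ≈ 0.457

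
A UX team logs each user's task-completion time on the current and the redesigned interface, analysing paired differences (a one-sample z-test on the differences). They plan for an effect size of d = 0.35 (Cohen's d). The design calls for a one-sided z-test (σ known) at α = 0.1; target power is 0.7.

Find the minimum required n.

n = 27

For power 0.7 need Φ(δ − z_{0.1}) = 0.7, so δ = z_{0.1} + z_{0.30} = 1.282 + 0.524 = 1.806.
δ = d·√n ⇒ n = (δ/d)² = (1.806 / 0.35)² = 26.62.
Round up to the next whole unit.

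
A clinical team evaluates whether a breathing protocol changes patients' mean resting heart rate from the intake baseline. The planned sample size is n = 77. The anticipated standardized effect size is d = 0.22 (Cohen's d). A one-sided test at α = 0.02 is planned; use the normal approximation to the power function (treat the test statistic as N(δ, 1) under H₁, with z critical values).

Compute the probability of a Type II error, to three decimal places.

β ≈ 0.549

Noncentrality parameter: δ = d·√n = 0.22 × √77 = 1.9305
One-sided α = 0.02 → critical value z_{0.02} = 2.054.
Power = Φ(δ − 2.054) = Φ(-0.123) = 0.4510.
Type II error: β = 1 − power = 1 − 0.4510 = 0.5490.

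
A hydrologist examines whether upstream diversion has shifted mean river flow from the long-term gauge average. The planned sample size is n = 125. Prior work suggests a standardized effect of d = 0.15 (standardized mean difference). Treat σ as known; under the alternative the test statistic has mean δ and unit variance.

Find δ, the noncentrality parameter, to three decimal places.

δ ≈ 1.677

The noncentrality parameter scales effect size by the design's sample-size factor: δ = d·√n = 0.15 × √125 = 1.6771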